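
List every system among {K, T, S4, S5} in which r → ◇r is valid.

T-tableau for the negation ¬(r → ◇r):
1. ¬(r → ◇r), w0
2. r, w0
3. ¬◇r, w0
4. ¬r, w0
Accessibility: w0Rw0
Branch closes: r and ¬r both at w0.
Every branch closes (one shown): valid in T, hence also in S4, S5 (every theorem of T is a theorem of S4 and S5).
K-tableau for the negation ¬(r → ◇r):
1. ¬(r → ◇r), w0
2. r, w0
3. ¬◇r, w0
Complete open branch: countermodel on a K-frame, so not valid in K.

T, S4, S5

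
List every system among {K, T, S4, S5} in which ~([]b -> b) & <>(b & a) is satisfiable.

K

K-tableau for the formula:
1. ~([]b -> b) & <>(b & a), w0
2. ~([]b -> b), w0
3. <>(b & a), w0
4. []b, w0
5. ~b, w0
6. b & a, w1
7. b, w1
8. a, w1
Accessibility: w0Rw1
Complete open branch: satisfiable in K.
T-tableau for the formula:
1. ~([]b -> b) & <>(b & a), w0
2. ~([]b -> b), w0
3. <>(b & a), w0
4. []b, w0
5. ~b, w0
6. b, w0
Accessibility: w0Rw0
Branch closes: b and ~b both at w0.
Every branch closes (one shown): unsatisfiable in T, hence also in S4, S5 (every S4/S5-frame is a T-frame).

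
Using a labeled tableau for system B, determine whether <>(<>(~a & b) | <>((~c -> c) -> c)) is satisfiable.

Satisfiable

1. <>(<>(~a & b) | <>((~c -> c) -> c)), 0
2. <>(~a & b) | <>((~c -> c) -> c), 1   [<>-rule on 1: fresh world 1, 0R1]
3. <>((~c -> c) -> c), 1   [|-rule on 2 (branches; this branch)]
4. (~c -> c) -> c, 2   [<>-rule on 3: fresh world 2, 1R2]
5. c, 2   [->-rule on 4 (branches; this branch)]
Accessibility: 0R0, 0R1, 1R0, 1R1, 1R2, 2R1, 2R2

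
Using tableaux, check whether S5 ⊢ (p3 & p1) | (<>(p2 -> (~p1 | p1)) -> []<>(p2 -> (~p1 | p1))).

Yes, valid

Tableau for the negation ~((p3 & p1) | (<>(p2 -> (~p1 | p1)) -> []<>(p2 -> (~p1 | p1)))):
1. ~((p3 & p1) | (<>(p2 -> (~p1 | p1)) -> []<>(p2 -> (~p1 | p1)))), w0
2. ~(p3 & p1), w0
3. ~(<>(p2 -> (~p1 | p1)) -> []<>(p2 -> (~p1 | p1))), w0
4. <>(p2 -> (~p1 | p1)), w0
5. ~[]<>(p2 -> (~p1 | p1)), w0
6. ~p1, w0
7. p2 -> (~p1 | p1), w1
8. ~p1 | p1, w1
9. p1, w1
10. ~<>(p2 -> (~p1 | p1)), w2
11. ~(p2 -> (~p1 | p1)), w0
12. p2, w0
13. ~(~p1 | p1), w0
14. p1, w0
Accessibility: w0Rw0, w0Rw1, w0Rw2, w1Rw0, w1Rw1, w1Rw2, w2Rw0, w2Rw1, w2Rw2
Branch closes: p1 and ~p1 both at w0.
All branches of the negation close; one closing branch shown above.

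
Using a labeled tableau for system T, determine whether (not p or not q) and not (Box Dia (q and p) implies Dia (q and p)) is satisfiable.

Unsatisfiable

1. (not p or not q) and not (Box Dia (q and p) implies Dia (q and p)), w0
2. not p or not q, w0
3. not (Box Dia (q and p) implies Dia (q and p)), w0
4. Box Dia (q and p), w0
5. not Dia (q and p), w0
6. Dia (q and p), w0
7. not (q and p), w0
8. not q, w0
9. not p, w0
10. q and p, w1
11. q, w1
12. p, w1
13. Dia (q and p), w1
14. not (q and p), w1
15. not p, w1
Accessibility: w0Rw0, w0Rw1, w1Rw1
Branch closes: p and not p both at w1.
Every branch closes; the branch above is one of them.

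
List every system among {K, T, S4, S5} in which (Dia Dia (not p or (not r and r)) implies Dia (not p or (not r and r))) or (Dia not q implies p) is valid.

T-tableau for the negation not ((Dia Dia (not p or (not r and r)) implies Dia (not p or (not r and r))) or (Dia not q implies p)):
1. not ((Dia Dia (not p or (not r and r)) implies Dia (not p or (not r and r))) or (Dia not q implies p)), w0
2. not (Dia Dia (not p or (not r and r)) implies Dia (not p or (not r and r))), w0   [neg-or-rule on 1]
3. not (Dia not q implies p), w0   [neg-or-rule on 1]
4. Dia Dia (not p or (not r and r)), w0   [neg-implies-rule on 2]
5. not Dia (not p or (not r and r)), w0   [neg-implies-rule on 2]
6. Dia not q, w0   [neg-implies-rule on 3]
7. not p, w0   [neg-implies-rule on 3]
8. not (not p or (not r and r)), w0   [neg-Dia-rule on 5 via w0Rw0]
9. p, w0   [neg-or-rule on 8]
10. not (not r and r), w0   [neg-or-rule on 8]
Accessibility: w0Rw0
Branch closes: p and not p both at w0.
Every branch closes (one shown): valid in T, hence also in S4, S5 (every theorem of T is a theorem of S4 and S5).
K-tableau for the negation not ((Dia Dia (not p or (not r and r)) implies Dia (not p or (not r and r))) or (Dia not q implies p)):
1. not ((Dia Dia (not p or (not r and r)) implies Dia (not p or (not r and r))) or (Dia not q implies p)), w0
2. not (Dia Dia (not p or (not r and r)) implies Dia (not p or (not r and r))), w0   [neg-or-rule on 1]
3. not (Dia not q implies p), w0   [neg-or-rule on 1]
4. Dia Dia (not p or (not r and r)), w0   [neg-implies-rule on 2]
5. not Dia (not p or (not r and r)), w0   [neg-implies-rule on 2]
6. Dia not q, w0   [neg-implies-rule on 3]
7. not p, w0   [neg-implies-rule on 3]
8. Dia (not p or (not r and r)), w1   [Dia-rule on 4: fresh world w1, w0Rw1]
9. not (not p or (not r and r)), w1   [neg-Dia-rule on 5 via w0Rw1]
10. p, w1   [neg-or-rule on 9]
11. not (not r and r), w1   [neg-or-rule on 9]
12. not r, w1   [neg-and-rule on 11 (branches; this branch)]
13. not q, w2   [Dia-rule on 6: fresh world w2, w0Rw2]
14. not (not p or (not r and r)), w2   [neg-Dia-rule on 5 via w0Rw2]
15. p, w2   [neg-or-rule on 14]
16. not (not r and r), w2   [neg-or-rule on 14]
17. not r, w2   [neg-and-rule on 16 (branches; this branch)]
18. not p or (not r and r), w3   [Dia-rule on 8: fresh world w3, w1Rw3]
19. not p, w3   [or-rule on 18 (branches; this branch)]
Accessibility: w0Rw1, w0Rw2, w1Rw3
Complete open branch: countermodel on a K-frame, so not valid in K.

T, S4, S5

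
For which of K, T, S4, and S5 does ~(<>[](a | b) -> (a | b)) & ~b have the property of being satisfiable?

K, T, S4

S4-tableau for the formula:
1. ~(<>[](a | b) -> (a | b)) & ~b, u
2. ~(<>[](a | b) -> (a | b)), u   [&-rule on 1]
3. ~b, u   [&-rule on 1]
4. <>[](a | b), u   [~->-rule on 2]
5. ~(a | b), u   [~->-rule on 2]
6. ~a, u   [~|-rule on 5]
7. [](a | b), v   [<>-rule on 4: fresh world v, uRv]
8. a | b, v   [[]-rule on 7 via vRv]
9. b, v   [|-rule on 8 (branches; this branch)]
Accessibility: uRu, uRv, vRv
Complete open branch: satisfiable in S4, hence also in K, T (this S4-model is also a K-model and a T-model).
S5-tableau for the formula:
1. ~(<>[](a | b) -> (a | b)) & ~b, u
2. ~(<>[](a | b) -> (a | b)), u   [&-rule on 1]
3. ~b, u   [&-rule on 1]
4. <>[](a | b), u   [~->-rule on 2]
5. ~(a | b), u   [~->-rule on 2]
6. ~a, u   [~|-rule on 5]
7. [](a | b), v   [<>-rule on 4: fresh world v, uRv]
8. a | b, u   [[]-rule on 7 via vRu]
9. a | b, v   [[]-rule on 7 via vRv]
10. b, u   [|-rule on 8 (branches; this branch)]
Accessibility: uRu, uRv, vRu, vRv
Branch closes: b and ~b both at u.
Every branch closes (one shown): unsatisfiable in S5.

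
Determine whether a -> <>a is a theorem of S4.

Valid

Tableau for the negation ~(a -> <>a):
1. ~(a -> <>a), u
2. a, u
3. ~<>a, u
4. ~a, u
Accessibility: uRu
Branch closes: a and ~a both at u.
All branches of the negation close; one closing branch shown above.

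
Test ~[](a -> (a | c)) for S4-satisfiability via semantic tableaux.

1. ~[](a -> (a | c)), u
2. ~(a -> (a | c)), v
3. a, v
4. ~(a | c), v
5. ~a, v
6. ~c, v
Accessibility: uRu, uRv, vRv
Branch closes: a and ~a both at v.
(One branch shown.) All branches close.

Unsatisfiable (every branch closes)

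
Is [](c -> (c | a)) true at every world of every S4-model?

Tableau for the negation ~[](c -> (c | a)):
1. ~[](c -> (c | a)), 0
2. ~(c -> (c | a)), 1   [~[]-rule on 1: fresh world 1, 0R1]
3. c, 1   [~->-rule on 2]
4. ~(c | a), 1   [~->-rule on 2]
5. ~c, 1   [~|-rule on 4]
6. ~a, 1   [~|-rule on 4]
Accessibility: 0R0, 0R1, 1R1
Branch closes: c and ~c both at 1.
All branches of the negation close; one closing branch shown above.

Yes, valid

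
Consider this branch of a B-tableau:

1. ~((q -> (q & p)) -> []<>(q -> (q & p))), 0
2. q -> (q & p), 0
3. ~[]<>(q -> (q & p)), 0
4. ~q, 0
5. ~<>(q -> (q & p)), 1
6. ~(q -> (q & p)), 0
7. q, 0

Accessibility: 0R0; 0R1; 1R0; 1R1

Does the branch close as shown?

Closed

Both q and ~q appear at 0.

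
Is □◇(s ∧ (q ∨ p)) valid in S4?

Invalid (countermodel exists)

Tableau for the negation ¬□◇(s ∧ (q ∨ p)):
1. ¬□◇(s ∧ (q ∨ p)), u
2. ¬◇(s ∧ (q ∨ p)), v
3. ¬(s ∧ (q ∨ p)), v
4. ¬(q ∨ p), v
5. ¬q, v
6. ¬p, v
Accessibility: uRu, uRv, vRv
The negation has an open branch (countermodel exists).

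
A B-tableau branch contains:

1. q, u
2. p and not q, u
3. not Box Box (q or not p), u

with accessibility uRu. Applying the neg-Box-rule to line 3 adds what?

a fresh world v with uRv, and not Box (q or not p) at v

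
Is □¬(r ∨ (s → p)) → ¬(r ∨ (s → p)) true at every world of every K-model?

Invalid (countermodel exists)

Tableau for the negation ¬(□¬(r ∨ (s → p)) → ¬(r ∨ (s → p))):
1. ¬(□¬(r ∨ (s → p)) → ¬(r ∨ (s → p))), 0
2. □¬(r ∨ (s → p)), 0
3. r ∨ (s → p), 0
4. s → p, 0
5. p, 0
The negation has an open branch (countermodel exists).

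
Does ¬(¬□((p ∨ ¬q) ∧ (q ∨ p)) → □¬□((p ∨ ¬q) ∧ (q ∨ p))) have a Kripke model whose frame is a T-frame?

1. ¬(¬□((p ∨ ¬q) ∧ (q ∨ p)) → □¬□((p ∨ ¬q) ∧ (q ∨ p))), w0
2. ¬□((p ∨ ¬q) ∧ (q ∨ p)), w0
3. ¬□¬□((p ∨ ¬q) ∧ (q ∨ p)), w0
4. ¬((p ∨ ¬q) ∧ (q ∨ p)), w1
5. ¬(q ∨ p), w1
6. ¬q, w1
7. ¬p, w1
8. □((p ∨ ¬q) ∧ (q ∨ p)), w2
9. (p ∨ ¬q) ∧ (q ∨ p), w2
10. p ∨ ¬q, w2
11. q ∨ p, w2
12. ¬q, w2
13. p, w2
Accessibility: w0Rw0, w0Rw1, w0Rw2, w1Rw1, w2Rw2

Yes, satisfiable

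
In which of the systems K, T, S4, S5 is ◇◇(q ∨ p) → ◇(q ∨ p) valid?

S4, S5

S4-tableau for the negation ¬(◇◇(q ∨ p) → ◇(q ∨ p)):
1. ¬(◇◇(q ∨ p) → ◇(q ∨ p)), u
2. ◇◇(q ∨ p), u
3. ¬◇(q ∨ p), u
4. ¬(q ∨ p), u
5. ¬q, u
6. ¬p, u
7. ◇(q ∨ p), v
8. ¬(q ∨ p), v
9. ¬q, v
10. ¬p, v
11. q ∨ p, w
12. ¬(q ∨ p), w
13. ¬q, w
14. ¬p, w
15. p, w
Accessibility: uRu, uRv, uRw, vRv, vRw, wRw
Branch closes: p and ¬p both at w.
Every branch closes (one shown): valid in S4, hence also in S5 (every theorem of S4 is a theorem of S5).
T-tableau for the negation ¬(◇◇(q ∨ p) → ◇(q ∨ p)):
1. ¬(◇◇(q ∨ p) → ◇(q ∨ p)), u
2. ◇◇(q ∨ p), u
3. ¬◇(q ∨ p), u
4. ¬(q ∨ p), u
5. ¬q, u
6. ¬p, u
7. ◇(q ∨ p), v
8. ¬(q ∨ p), v
9. ¬q, v
10. ¬p, v
11. q ∨ p, w
12. p, w
Accessibility: uRu, uRv, vRv, vRw, wRw
Complete open branch: countermodel on a T-frame, so not valid in T, nor in K (the same frame is also a K-frame).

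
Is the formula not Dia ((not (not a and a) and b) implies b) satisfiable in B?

1. not Dia ((not (not a and a) and b) implies b), 0
2. not ((not (not a and a) and b) implies b), 0   [neg-Dia-rule on 1 via 0R0]
3. not (not a and a) and b, 0   [neg-implies-rule on 2]
4. not b, 0   [neg-implies-rule on 2]
5. not (not a and a), 0   [and-rule on 3]
6. b, 0   [and-rule on 3]
Accessibility: 0R0
Branch closes: b and not b both at 0.
Every branch closes; the branch above is one of them.

Unsatisfiable (every branch closes)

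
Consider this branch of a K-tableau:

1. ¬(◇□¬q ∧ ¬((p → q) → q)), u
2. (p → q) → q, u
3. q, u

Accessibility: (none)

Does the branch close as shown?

Open

No atom appears with both signs at the same world.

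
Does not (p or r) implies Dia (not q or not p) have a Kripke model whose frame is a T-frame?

Yes, satisfiable

1. not (p or r) implies Dia (not q or not p), 0
2. Dia (not q or not p), 0
3. not q or not p, 1
4. not p, 1
Accessibility: 0R0, 0R1, 1R1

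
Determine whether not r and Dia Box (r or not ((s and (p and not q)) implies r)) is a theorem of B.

Tableau for the negation not (not r and Dia Box (r or not ((s and (p and not q)) implies r))):
1. not (not r and Dia Box (r or not ((s and (p and not q)) implies r))), w0
2. not Dia Box (r or not ((s and (p and not q)) implies r)), w0
3. not Box (r or not ((s and (p and not q)) implies r)), w0
4. not (r or not ((s and (p and not q)) implies r)), w1
5. not r, w1
6. (s and (p and not q)) implies r, w1
7. not Box (r or not ((s and (p and not q)) implies r)), w1
8. not (s and (p and not q)), w1
9. not (p and not q), w1
10. q, w1
11. not (r or not ((s and (p and not q)) implies r)), w2
12. not r, w2
13. (s and (p and not q)) implies r, w2
14. not (s and (p and not q)), w2
15. not (p and not q), w2
16. q, w2
Accessibility: w0Rw0, w0Rw1, w1Rw0, w1Rw1, w1Rw2, w2Rw1, w2Rw2
The negation has an open branch (countermodel exists).

Not valid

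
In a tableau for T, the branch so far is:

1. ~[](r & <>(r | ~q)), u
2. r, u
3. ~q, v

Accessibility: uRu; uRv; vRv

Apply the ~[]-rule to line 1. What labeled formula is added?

a fresh world w with uRw, and ~(r & <>(r | ~q)) at w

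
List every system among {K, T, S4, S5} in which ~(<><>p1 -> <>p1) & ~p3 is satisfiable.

S4-tableau for the formula:
1. ~(<><>p1 -> <>p1) & ~p3, 0
2. ~(<><>p1 -> <>p1), 0   [&-rule on 1]
3. ~p3, 0   [&-rule on 1]
4. <><>p1, 0   [~->-rule on 2]
5. ~<>p1, 0   [~->-rule on 2]
6. ~p1, 0   [~<>-rule on 5 via 0R0]
7. <>p1, 1   [<>-rule on 4: fresh world 1, 0R1]
8. ~p1, 1   [~<>-rule on 5 via 0R1]
9. p1, 2   [<>-rule on 7: fresh world 2, 1R2]
10. ~p1, 2   [~<>-rule on 5 via 0R2]
Accessibility: 0R0, 0R1, 0R2, 1R1, 1R2, 2R2
Branch closes: p1 and ~p1 both at 2.
Every branch closes (one shown): unsatisfiable in S4, hence also in S5 (every S5-frame is an S4-frame).
T-tableau for the formula:
1. ~(<><>p1 -> <>p1) & ~p3, 0
2. ~(<><>p1 -> <>p1), 0   [&-rule on 1]
3. ~p3, 0   [&-rule on 1]
4. <><>p1, 0   [~->-rule on 2]
5. ~<>p1, 0   [~->-rule on 2]
6. ~p1, 0   [~<>-rule on 5 via 0R0]
7. <>p1, 1   [<>-rule on 4: fresh world 1, 0R1]
8. ~p1, 1   [~<>-rule on 5 via 0R1]
9. p1, 2   [<>-rule on 7: fresh world 2, 1R2]
Accessibility: 0R0, 0R1, 1R1, 1R2, 2R2
Complete open branch: satisfiable in T, hence also in K (this T-model is also a K-model).

K, T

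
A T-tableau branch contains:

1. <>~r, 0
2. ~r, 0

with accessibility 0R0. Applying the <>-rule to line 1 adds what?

a fresh world 1 with 0R1, and ~r at 1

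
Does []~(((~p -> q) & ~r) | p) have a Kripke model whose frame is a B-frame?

Satisfiable (open branch found)

1. []~(((~p -> q) & ~r) | p), w0
2. ~(((~p -> q) & ~r) | p), w0
3. ~((~p -> q) & ~r), w0
4. ~p, w0
5. r, w0
Accessibility: w0Rw0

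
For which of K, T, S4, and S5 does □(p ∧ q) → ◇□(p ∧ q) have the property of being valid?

T, S4, S5

K-tableau for the negation ¬(□(p ∧ q) → ◇□(p ∧ q)):
1. ¬(□(p ∧ q) → ◇□(p ∧ q)), u
2. □(p ∧ q), u
3. ¬◇□(p ∧ q), u
Complete open branch: countermodel on a K-frame, so not valid in K.
T-tableau for the negation ¬(□(p ∧ q) → ◇□(p ∧ q)):
1. ¬(□(p ∧ q) → ◇□(p ∧ q)), u
2. □(p ∧ q), u
3. ¬◇□(p ∧ q), u
4. p ∧ q, u
5. p, u
6. q, u
7. ¬□(p ∧ q), u
8. ¬(p ∧ q), v
9. p ∧ q, v
10. p, v
11. q, v
12. ¬□(p ∧ q), v
13. ¬q, v
Accessibility: uRu, uRv, vRv
Branch closes: q and ¬q both at v.
Every branch closes (one shown): valid in T, hence also in S4, S5 (every theorem of T is a theorem of S4 and S5).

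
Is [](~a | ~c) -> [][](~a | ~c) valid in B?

Tableau for the negation ~([](~a | ~c) -> [][](~a | ~c)):
1. ~([](~a | ~c) -> [][](~a | ~c)), w0
2. [](~a | ~c), w0
3. ~[][](~a | ~c), w0
4. ~a | ~c, w0
5. ~c, w0
6. ~[](~a | ~c), w1
7. ~a | ~c, w1
8. ~c, w1
9. ~(~a | ~c), w2
10. a, w2
11. c, w2
Accessibility: w0Rw0, w0Rw1, w1Rw0, w1Rw1, w1Rw2, w2Rw1, w2Rw2
The negation has an open branch (countermodel exists).

Not valid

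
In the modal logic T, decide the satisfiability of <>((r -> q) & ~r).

Yes, satisfiable

1. <>((r -> q) & ~r), 0
2. (r -> q) & ~r, 1
3. r -> q, 1
4. ~r, 1
5. q, 1
Accessibility: 0R0, 0R1, 1R1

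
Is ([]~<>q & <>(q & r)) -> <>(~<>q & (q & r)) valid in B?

Tableau for the negation ~(([]~<>q & <>(q & r)) -> <>(~<>q & (q & r))):
1. ~(([]~<>q & <>(q & r)) -> <>(~<>q & (q & r))), w0
2. []~<>q & <>(q & r), w0   [~->-rule on 1]
3. ~<>(~<>q & (q & r)), w0   [~->-rule on 1]
4. []~<>q, w0   [&-rule on 2]
5. <>(q & r), w0   [&-rule on 2]
6. ~(~<>q & (q & r)), w0   [~<>-rule on 3 via w0Rw0]
7. ~<>q, w0   [[]-rule on 4 via w0Rw0]
8. ~q, w0   [~<>-rule on 7 via w0Rw0]
9. ~(q & r), w0   [~&-rule on 6 (branches; this branch)]
10. ~r, w0   [~&-rule on 9 (branches; this branch)]
11. q & r, w1   [<>-rule on 5: fresh world w1, w0Rw1]
12. q, w1   [&-rule on 11]
13. r, w1   [&-rule on 11]
14. ~(~<>q & (q & r)), w1   [~<>-rule on 3 via w0Rw1]
15. ~<>q, w1   [[]-rule on 4 via w0Rw1]
16. ~q, w1   [~<>-rule on 7 via w0Rw1]
Accessibility: w0Rw0, w0Rw1, w1Rw0, w1Rw1
Branch closes: q and ~q both at w1.
All branches of the negation close; one closing branch shown above.

Valid in B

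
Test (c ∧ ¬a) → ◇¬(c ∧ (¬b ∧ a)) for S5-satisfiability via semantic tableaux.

1. (c ∧ ¬a) → ◇¬(c ∧ (¬b ∧ a)), u
2. ◇¬(c ∧ (¬b ∧ a)), u
3. ¬(c ∧ (¬b ∧ a)), v
4. ¬(¬b ∧ a), v
5. ¬a, v
Accessibility: uRu, uRv, vRu, vRv

Yes, satisfiable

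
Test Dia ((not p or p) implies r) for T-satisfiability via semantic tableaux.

Satisfiable

1. Dia ((not p or p) implies r), 0
2. (not p or p) implies r, 1
3. r, 1
Accessibility: 0R0, 0R1, 1R1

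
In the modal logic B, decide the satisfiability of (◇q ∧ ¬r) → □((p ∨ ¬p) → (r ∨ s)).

Satisfiable (open branch found)

1. (◇q ∧ ¬r) → □((p ∨ ¬p) → (r ∨ s)), w0
2. □((p ∨ ¬p) → (r ∨ s)), w0   [→-rule on 1 (branches; this branch)]
3. (p ∨ ¬p) → (r ∨ s), w0   [□-rule on 2 via w0Rw0]
4. r ∨ s, w0   [→-rule on 3 (branches; this branch)]
5. s, w0   [∨-rule on 4 (branches; this branch)]
Accessibility: w0Rw0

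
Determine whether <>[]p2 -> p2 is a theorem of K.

Tableau for the negation ~(<>[]p2 -> p2):
1. ~(<>[]p2 -> p2), u
2. <>[]p2, u
3. ~p2, u
4. []p2, v
Accessibility: uRv
The negation has an open branch (countermodel exists).

Not valid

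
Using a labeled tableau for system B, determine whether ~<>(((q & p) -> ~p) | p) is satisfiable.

Unsatisfiable (every branch closes)

1. ~<>(((q & p) -> ~p) | p), u
2. ~(((q & p) -> ~p) | p), u
3. ~((q & p) -> ~p), u
4. ~p, u
5. q & p, u
6. p, u
Accessibility: uRu
Branch closes: p and ~p both at u.
Every branch closes; the branch above is one of them.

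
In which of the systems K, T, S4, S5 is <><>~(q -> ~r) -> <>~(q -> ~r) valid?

S4, S5

T-tableau for the negation ~(<><>~(q -> ~r) -> <>~(q -> ~r)):
1. ~(<><>~(q -> ~r) -> <>~(q -> ~r)), w0
2. <><>~(q -> ~r), w0
3. ~<>~(q -> ~r), w0
4. q -> ~r, w0
5. ~r, w0
6. <>~(q -> ~r), w1
7. q -> ~r, w1
8. ~r, w1
9. ~(q -> ~r), w2
10. q, w2
11. r, w2
Accessibility: w0Rw0, w0Rw1, w1Rw1, w1Rw2, w2Rw2
Complete open branch: countermodel on a T-frame, so not valid in T, nor in K (the same frame is also a K-frame).
S4-tableau for the negation ~(<><>~(q -> ~r) -> <>~(q -> ~r)):
1. ~(<><>~(q -> ~r) -> <>~(q -> ~r)), w0
2. <><>~(q -> ~r), w0
3. ~<>~(q -> ~r), w0
4. q -> ~r, w0
5. ~r, w0
6. <>~(q -> ~r), w1
7. q -> ~r, w1
8. ~r, w1
9. ~(q -> ~r), w2
10. q, w2
11. r, w2
12. q -> ~r, w2
13. ~r, w2
Accessibility: w0Rw0, w0Rw1, w0Rw2, w1Rw1, w1Rw2, w2Rw2
Branch closes: r and ~r both at w2.
Every branch closes (one shown): valid in S4, hence also in S5 (every theorem of S4 is a theorem of S5).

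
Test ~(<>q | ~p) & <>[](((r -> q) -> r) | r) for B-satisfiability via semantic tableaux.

Satisfiable (open branch found)

1. ~(<>q | ~p) & <>[](((r -> q) -> r) | r), w0
2. ~(<>q | ~p), w0   [&-rule on 1]
3. <>[](((r -> q) -> r) | r), w0   [&-rule on 1]
4. ~<>q, w0   [~|-rule on 2]
5. p, w0   [~|-rule on 2]
6. ~q, w0   [~<>-rule on 4 via w0Rw0]
7. [](((r -> q) -> r) | r), w1   [<>-rule on 3: fresh world w1, w0Rw1]
8. ~q, w1   [~<>-rule on 4 via w0Rw1]
9. ((r -> q) -> r) | r, w0   [[]-rule on 7 via w1Rw0]
10. ((r -> q) -> r) | r, w1   [[]-rule on 7 via w1Rw1]
11. r, w0   [|-rule on 9 (branches; this branch)]
12. r, w1   [|-rule on 10 (branches; this branch)]
Accessibility: w0Rw0, w0Rw1, w1Rw0, w1Rw1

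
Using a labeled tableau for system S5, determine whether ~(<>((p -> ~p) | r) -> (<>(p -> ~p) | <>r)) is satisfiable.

1. ~(<>((p -> ~p) | r) -> (<>(p -> ~p) | <>r)), u
2. <>((p -> ~p) | r), u
3. ~(<>(p -> ~p) | <>r), u
4. ~<>(p -> ~p), u
5. ~<>r, u
6. ~(p -> ~p), u
7. p, u
8. ~r, u
9. (p -> ~p) | r, v
10. ~(p -> ~p), v
11. p, v
12. ~r, v
13. p -> ~p, v
14. ~p, v
Accessibility: uRu, uRv, vRu, vRv
Branch closes: p and ~p both at v.
Every branch closes; the branch above is one of them.

Unsatisfiable (every branch closes)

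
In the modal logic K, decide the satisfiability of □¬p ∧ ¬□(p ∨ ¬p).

1. □¬p ∧ ¬□(p ∨ ¬p), u
2. □¬p, u   [∧-rule on 1]
3. ¬□(p ∨ ¬p), u   [∧-rule on 1]
4. ¬(p ∨ ¬p), v   [¬□-rule on 3: fresh world v, uRv]
5. ¬p, v   [¬∨-rule on 4]
6. p, v   [¬∨-rule on 4]
Accessibility: uRv
Branch closes: p and ¬p both at v.
(One branch shown.) All branches close.

Unsatisfiable (every branch closes)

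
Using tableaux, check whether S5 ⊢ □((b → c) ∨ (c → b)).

Valid

Tableau for the negation ¬□((b → c) ∨ (c → b)):
1. ¬□((b → c) ∨ (c → b)), 0
2. ¬((b → c) ∨ (c → b)), 1
3. ¬(b → c), 1
4. ¬(c → b), 1
5. b, 1
6. ¬c, 1
7. c, 1
8. ¬b, 1
Accessibility: 0R0, 0R1, 1R0, 1R1
Branch closes: c and ¬c both at 1.
All branches of the negation close; one closing branch shown above.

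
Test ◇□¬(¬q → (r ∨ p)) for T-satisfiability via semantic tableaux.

1. ◇□¬(¬q → (r ∨ p)), 0
2. □¬(¬q → (r ∨ p)), 1   [◇-rule on 1: fresh world 1, 0R1]
3. ¬(¬q → (r ∨ p)), 1   [□-rule on 2 via 1R1]
4. ¬q, 1   [¬→-rule on 3]
5. ¬(r ∨ p), 1   [¬→-rule on 3]
6. ¬r, 1   [¬∨-rule on 5]
7. ¬p, 1   [¬∨-rule on 5]
Accessibility: 0R0, 0R1, 1R1

Satisfiable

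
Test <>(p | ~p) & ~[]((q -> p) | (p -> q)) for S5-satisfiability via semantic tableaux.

1. <>(p | ~p) & ~[]((q -> p) | (p -> q)), w0
2. <>(p | ~p), w0
3. ~[]((q -> p) | (p -> q)), w0
4. p | ~p, w1
5. ~p, w1
6. ~((q -> p) | (p -> q)), w2
7. ~(q -> p), w2
8. ~(p -> q), w2
9. q, w2
10. ~p, w2
11. p, w2
12. ~q, w2
Accessibility: w0Rw0, w0Rw1, w0Rw2, w1Rw0, w1Rw1, w1Rw2, w2Rw0, w2Rw1, w2Rw2
Branch closes: p and ~p both at w2.
All branches of the tableau close; one closing branch shown above.

No, unsatisfiable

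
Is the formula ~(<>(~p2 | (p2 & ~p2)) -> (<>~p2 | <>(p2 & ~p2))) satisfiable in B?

Unsatisfiable (every branch closes)

1. ~(<>(~p2 | (p2 & ~p2)) -> (<>~p2 | <>(p2 & ~p2))), w0
2. <>(~p2 | (p2 & ~p2)), w0
3. ~(<>~p2 | <>(p2 & ~p2)), w0
4. ~<>~p2, w0
5. ~<>(p2 & ~p2), w0
6. p2, w0
7. ~(p2 & ~p2), w0
8. ~p2 | (p2 & ~p2), w1
9. p2, w1
10. ~(p2 & ~p2), w1
11. p2 & ~p2, w1
12. ~p2, w1
Accessibility: w0Rw0, w0Rw1, w1Rw0, w1Rw1
Branch closes: p2 and ~p2 both at w1.
(One branch shown.) All branches close.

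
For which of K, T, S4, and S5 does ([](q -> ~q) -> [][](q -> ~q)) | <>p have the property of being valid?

S4-tableau for the negation ~(([](q -> ~q) -> [][](q -> ~q)) | <>p):
1. ~(([](q -> ~q) -> [][](q -> ~q)) | <>p), 0
2. ~([](q -> ~q) -> [][](q -> ~q)), 0
3. ~<>p, 0
4. [](q -> ~q), 0
5. ~[][](q -> ~q), 0
6. ~p, 0
7. q -> ~q, 0
8. ~q, 0
9. ~[](q -> ~q), 1
10. ~p, 1
11. q -> ~q, 1
12. ~q, 1
13. ~(q -> ~q), 2
14. q, 2
15. ~p, 2
16. q -> ~q, 2
17. ~q, 2
Accessibility: 0R0, 0R1, 0R2, 1R1, 1R2, 2R2
Branch closes: q and ~q both at 2.
Every branch closes (one shown): valid in S4, hence also in S5 (every theorem of S4 is a theorem of S5).
T-tableau for the negation ~(([](q -> ~q) -> [][](q -> ~q)) | <>p):
1. ~(([](q -> ~q) -> [][](q -> ~q)) | <>p), 0
2. ~([](q -> ~q) -> [][](q -> ~q)), 0
3. ~<>p, 0
4. [](q -> ~q), 0
5. ~[][](q -> ~q), 0
6. ~p, 0
7. q -> ~q, 0
8. ~q, 0
9. ~[](q -> ~q), 1
10. ~p, 1
11. q -> ~q, 1
12. ~q, 1
13. ~(q -> ~q), 2
14. q, 2
Accessibility: 0R0, 0R1, 1R1, 1R2, 2R2
Complete open branch: countermodel on a T-frame, so not valid in T, nor in K (the same frame is also a K-frame).

S4, S5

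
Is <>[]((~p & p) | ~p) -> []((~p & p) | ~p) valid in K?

No, not valid

Tableau for the negation ~(<>[]((~p & p) | ~p) -> []((~p & p) | ~p)):
1. ~(<>[]((~p & p) | ~p) -> []((~p & p) | ~p)), u
2. <>[]((~p & p) | ~p), u
3. ~[]((~p & p) | ~p), u
4. []((~p & p) | ~p), v
5. ~((~p & p) | ~p), w
6. ~(~p & p), w
7. p, w
Accessibility: uRv, uRw
The negation has an open branch (countermodel exists).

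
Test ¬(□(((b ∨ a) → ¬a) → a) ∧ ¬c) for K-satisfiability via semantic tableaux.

Satisfiable (open branch found)

1. ¬(□(((b ∨ a) → ¬a) → a) ∧ ¬c), u
2. c, u   [¬∧-rule on 1 (branches; this branch)]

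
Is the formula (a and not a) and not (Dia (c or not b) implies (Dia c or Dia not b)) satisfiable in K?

Unsatisfiable

1. (a and not a) and not (Dia (c or not b) implies (Dia c or Dia not b)), w0
2. a and not a, w0
3. not (Dia (c or not b) implies (Dia c or Dia not b)), w0
4. a, w0
5. not a, w0
Branch closes: a and not a both at w0.
Every branch closes; the branch above is one of them.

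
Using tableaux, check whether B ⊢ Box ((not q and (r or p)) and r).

Tableau for the negation not Box ((not q and (r or p)) and r):
1. not Box ((not q and (r or p)) and r), u
2. not ((not q and (r or p)) and r), v
3. not r, v
Accessibility: uRu, uRv, vRu, vRv
The negation has an open branch (countermodel exists).

Not valid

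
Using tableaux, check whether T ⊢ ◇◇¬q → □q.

Tableau for the negation ¬(◇◇¬q → □q):
1. ¬(◇◇¬q → □q), 0
2. ◇◇¬q, 0
3. ¬□q, 0
4. ◇¬q, 1
5. ¬q, 2
6. ¬q, 3
Accessibility: 0R0, 0R1, 0R2, 1R1, 1R3, 2R2, 3R3
The negation has an open branch (countermodel exists).

Invalid (countermodel exists)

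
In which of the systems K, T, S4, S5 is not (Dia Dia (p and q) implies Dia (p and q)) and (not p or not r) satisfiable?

S4-tableau for the formula:
1. not (Dia Dia (p and q) implies Dia (p and q)) and (not p or not r), w0
2. not (Dia Dia (p and q) implies Dia (p and q)), w0   [and-rule on 1]
3. not p or not r, w0   [and-rule on 1]
4. Dia Dia (p and q), w0   [neg-implies-rule on 2]
5. not Dia (p and q), w0   [neg-implies-rule on 2]
6. not (p and q), w0   [neg-Dia-rule on 5 via w0Rw0]
7. not r, w0   [or-rule on 3 (branches; this branch)]
8. not q, w0   [neg-and-rule on 6 (branches; this branch)]
9. Dia (p and q), w1   [Dia-rule on 4: fresh world w1, w0Rw1]
10. not (p and q), w1   [neg-Dia-rule on 5 via w0Rw1]
11. not q, w1   [neg-and-rule on 10 (branches; this branch)]
12. p and q, w2   [Dia-rule on 9: fresh world w2, w1Rw2]
13. p, w2   [and-rule on 12]
14. q, w2   [and-rule on 12]
15. not (p and q), w2   [neg-Dia-rule on 5 via w0Rw2]
16. not q, w2   [neg-and-rule on 15 (branches; this branch)]
Accessibility: w0Rw0, w0Rw1, w0Rw2, w1Rw1, w1Rw2, w2Rw2
Branch closes: q and not q both at w2.
Every branch closes (one shown): unsatisfiable in S4, hence also in S5 (every S5-frame is an S4-frame).
T-tableau for the formula:
1. not (Dia Dia (p and q) implies Dia (p and q)) and (not p or not r), w0
2. not (Dia Dia (p and q) implies Dia (p and q)), w0   [and-rule on 1]
3. not p or not r, w0   [and-rule on 1]
4. Dia Dia (p and q), w0   [neg-implies-rule on 2]
5. not Dia (p and q), w0   [neg-implies-rule on 2]
6. not (p and q), w0   [neg-Dia-rule on 5 via w0Rw0]
7. not r, w0   [or-rule on 3 (branches; this branch)]
8. not q, w0   [neg-and-rule on 6 (branches; this branch)]
9. Dia (p and q), w1   [Dia-rule on 4: fresh world w1, w0Rw1]
10. not (p and q), w1   [neg-Dia-rule on 5 via w0Rw1]
11. not q, w1   [neg-and-rule on 10 (branches; this branch)]
12. p and q, w2   [Dia-rule on 9: fresh world w2, w1Rw2]
13. p, w2   [and-rule on 12]
14. q, w2   [and-rule on 12]
Accessibility: w0Rw0, w0Rw1, w1Rw1, w1Rw2, w2Rw2
Complete open branch: satisfiable in T, hence also in K (this T-model is also a K-model).

K, T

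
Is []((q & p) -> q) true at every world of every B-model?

Yes, valid

Tableau for the negation ~[]((q & p) -> q):
1. ~[]((q & p) -> q), w0
2. ~((q & p) -> q), w1   [~[]-rule on 1: fresh world w1, w0Rw1]
3. q & p, w1   [~->-rule on 2]
4. ~q, w1   [~->-rule on 2]
5. q, w1   [&-rule on 3]
6. p, w1   [&-rule on 3]
Accessibility: w0Rw0, w0Rw1, w1Rw0, w1Rw1
Branch closes: q and ~q both at w1.
All branches of the negation close; one closing branch shown above.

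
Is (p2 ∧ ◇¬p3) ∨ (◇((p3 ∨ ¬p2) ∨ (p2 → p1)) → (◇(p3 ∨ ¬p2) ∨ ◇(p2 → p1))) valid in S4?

Yes, valid

Tableau for the negation ¬((p2 ∧ ◇¬p3) ∨ (◇((p3 ∨ ¬p2) ∨ (p2 → p1)) → (◇(p3 ∨ ¬p2) ∨ ◇(p2 → p1)))):
1. ¬((p2 ∧ ◇¬p3) ∨ (◇((p3 ∨ ¬p2) ∨ (p2 → p1)) → (◇(p3 ∨ ¬p2) ∨ ◇(p2 → p1)))), 0
2. ¬(p2 ∧ ◇¬p3), 0
3. ¬(◇((p3 ∨ ¬p2) ∨ (p2 → p1)) → (◇(p3 ∨ ¬p2) ∨ ◇(p2 → p1))), 0
4. ◇((p3 ∨ ¬p2) ∨ (p2 → p1)), 0
5. ¬(◇(p3 ∨ ¬p2) ∨ ◇(p2 → p1)), 0
6. ¬◇(p3 ∨ ¬p2), 0
7. ¬◇(p2 → p1), 0
8. ¬(p3 ∨ ¬p2), 0
9. ¬p3, 0
10. p2, 0
11. ¬(p2 → p1), 0
12. ¬p1, 0
13. ¬◇¬p3, 0
14. p3, 0
Accessibility: 0R0
Branch closes: p3 and ¬p3 both at 0.
Every branch of the negation's tableau closes; the branch above is one of them.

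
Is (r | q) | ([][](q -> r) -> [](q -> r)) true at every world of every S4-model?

Yes, valid

Tableau for the negation ~((r | q) | ([][](q -> r) -> [](q -> r))):
1. ~((r | q) | ([][](q -> r) -> [](q -> r))), u
2. ~(r | q), u   [~|-rule on 1]
3. ~([][](q -> r) -> [](q -> r)), u   [~|-rule on 1]
4. ~r, u   [~|-rule on 2]
5. ~q, u   [~|-rule on 2]
6. [][](q -> r), u   [~->-rule on 3]
7. ~[](q -> r), u   [~->-rule on 3]
8. [](q -> r), u   [[]-rule on 6 via uRu]
9. q -> r, u   [[]-rule on 8 via uRu]
10. ~(q -> r), v   [~[]-rule on 7: fresh world v, uRv]
11. q, v   [~->-rule on 10]
12. ~r, v   [~->-rule on 10]
13. [](q -> r), v   [[]-rule on 6 via uRv]
14. q -> r, v   [[]-rule on 8 via uRv]
15. r, v   [->-rule on 14 (branches; this branch)]
Accessibility: uRu, uRv, vRv
Branch closes: r and ~r both at v.
Every branch of the negation's tableau closes; the branch above is one of them.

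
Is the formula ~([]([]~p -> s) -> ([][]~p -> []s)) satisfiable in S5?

1. ~([]([]~p -> s) -> ([][]~p -> []s)), 0
2. []([]~p -> s), 0
3. ~([][]~p -> []s), 0
4. [][]~p, 0
5. ~[]s, 0
6. []~p -> s, 0
7. []~p, 0
8. ~p, 0
9. s, 0
10. ~s, 1
11. []~p -> s, 1
12. []~p, 1
13. ~p, 1
14. ~[]~p, 1
15. p, 2
16. []~p -> s, 2
17. []~p, 2
18. ~p, 2
Accessibility: 0R0, 0R1, 0R2, 1R0, 1R1, 1R2, 2R0, 2R1, 2R2
Branch closes: p and ~p both at 2.
(One branch shown.) All branches close.

Unsatisfiable (every branch closes)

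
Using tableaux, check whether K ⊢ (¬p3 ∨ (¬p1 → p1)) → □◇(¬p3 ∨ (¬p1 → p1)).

Tableau for the negation ¬((¬p3 ∨ (¬p1 → p1)) → □◇(¬p3 ∨ (¬p1 → p1))):
1. ¬((¬p3 ∨ (¬p1 → p1)) → □◇(¬p3 ∨ (¬p1 → p1))), 0
2. ¬p3 ∨ (¬p1 → p1), 0
3. ¬□◇(¬p3 ∨ (¬p1 → p1)), 0
4. ¬p1 → p1, 0
5. p1, 0
6. ¬◇(¬p3 ∨ (¬p1 → p1)), 1
Accessibility: 0R1
The negation has an open branch (countermodel exists).

No, not valid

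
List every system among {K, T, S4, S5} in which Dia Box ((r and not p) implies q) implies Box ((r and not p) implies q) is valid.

S5

S5-tableau for the negation not (Dia Box ((r and not p) implies q) implies Box ((r and not p) implies q)):
1. not (Dia Box ((r and not p) implies q) implies Box ((r and not p) implies q)), 0
2. Dia Box ((r and not p) implies q), 0   [neg-implies-rule on 1]
3. not Box ((r and not p) implies q), 0   [neg-implies-rule on 1]
4. Box ((r and not p) implies q), 1   [Dia-rule on 2: fresh world 1, 0R1]
5. (r and not p) implies q, 0   [Box-rule on 4 via 1R0]
6. (r and not p) implies q, 1   [Box-rule on 4 via 1R1]
7. not (r and not p), 0   [implies-rule on 5 (branches; this branch)]
8. not (r and not p), 1   [implies-rule on 6 (branches; this branch)]
9. p, 0   [neg-and-rule on 7 (branches; this branch)]
10. p, 1   [neg-and-rule on 8 (branches; this branch)]
11. not ((r and not p) implies q), 2   [neg-Box-rule on 3: fresh world 2, 0R2]
12. r and not p, 2   [neg-implies-rule on 11]
13. not q, 2   [neg-implies-rule on 11]
14. r, 2   [and-rule on 12]
15. not p, 2   [and-rule on 12]
16. (r and not p) implies q, 2   [Box-rule on 4 via 1R2]
17. not (r and not p), 2   [implies-rule on 16 (branches; this branch)]
18. p, 2   [neg-and-rule on 17 (branches; this branch)]
Accessibility: 0R0, 0R1, 0R2, 1R0, 1R1, 1R2, 2R0, 2R1, 2R2
Branch closes: p and not p both at 2.
Every branch closes (one shown): valid in S5.
S4-tableau for the negation not (Dia Box ((r and not p) implies q) implies Box ((r and not p) implies q)):
1. not (Dia Box ((r and not p) implies q) implies Box ((r and not p) implies q)), 0
2. Dia Box ((r and not p) implies q), 0   [neg-implies-rule on 1]
3. not Box ((r and not p) implies q), 0   [neg-implies-rule on 1]
4. Box ((r and not p) implies q), 1   [Dia-rule on 2: fresh world 1, 0R1]
5. (r and not p) implies q, 1   [Box-rule on 4 via 1R1]
6. q, 1   [implies-rule on 5 (branches; this branch)]
7. not ((r and not p) implies q), 2   [neg-Box-rule on 3: fresh world 2, 0R2]
8. r and not p, 2   [neg-implies-rule on 7]
9. not q, 2   [neg-implies-rule on 7]
10. r, 2   [and-rule on 8]
11. not p, 2   [and-rule on 8]
Accessibility: 0R0, 0R1, 0R2, 1R1, 2R2
Complete open branch: countermodel on an S4-frame, so not valid in S4, nor in K, T (the same frame is also a K-frame and a T-frame).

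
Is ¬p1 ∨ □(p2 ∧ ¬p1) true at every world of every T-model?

Tableau for the negation ¬(¬p1 ∨ □(p2 ∧ ¬p1)):
1. ¬(¬p1 ∨ □(p2 ∧ ¬p1)), 0
2. p1, 0
3. ¬□(p2 ∧ ¬p1), 0
4. ¬(p2 ∧ ¬p1), 1
5. p1, 1
Accessibility: 0R0, 0R1, 1R1
The negation has an open branch (countermodel exists).

No, not valid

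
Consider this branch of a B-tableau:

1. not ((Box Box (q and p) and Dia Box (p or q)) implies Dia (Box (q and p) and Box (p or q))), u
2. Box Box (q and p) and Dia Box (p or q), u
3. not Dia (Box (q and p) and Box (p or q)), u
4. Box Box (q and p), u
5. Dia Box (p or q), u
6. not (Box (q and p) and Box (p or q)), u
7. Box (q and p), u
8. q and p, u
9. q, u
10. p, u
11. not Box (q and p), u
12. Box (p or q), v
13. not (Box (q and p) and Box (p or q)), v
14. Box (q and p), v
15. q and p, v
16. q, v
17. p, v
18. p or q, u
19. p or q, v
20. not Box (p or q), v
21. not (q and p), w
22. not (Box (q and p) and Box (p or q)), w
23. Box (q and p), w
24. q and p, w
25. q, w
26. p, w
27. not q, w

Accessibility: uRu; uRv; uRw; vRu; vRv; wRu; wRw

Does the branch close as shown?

Closed

Both q and not q appear at w.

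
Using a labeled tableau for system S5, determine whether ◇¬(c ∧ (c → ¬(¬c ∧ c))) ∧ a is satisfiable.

1. ◇¬(c ∧ (c → ¬(¬c ∧ c))) ∧ a, u
2. ◇¬(c ∧ (c → ¬(¬c ∧ c))), u   [∧-rule on 1]
3. a, u   [∧-rule on 1]
4. ¬(c ∧ (c → ¬(¬c ∧ c))), v   [◇-rule on 2: fresh world v, uRv]
5. ¬c, v   [¬∧-rule on 4 (branches; this branch)]
Accessibility: uRu, uRv, vRu, vRv

Satisfiable (open branch found)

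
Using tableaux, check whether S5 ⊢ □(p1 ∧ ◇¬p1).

Tableau for the negation ¬□(p1 ∧ ◇¬p1):
1. ¬□(p1 ∧ ◇¬p1), u
2. ¬(p1 ∧ ◇¬p1), v   [¬□-rule on 1: fresh world v, uRv]
3. ¬◇¬p1, v   [¬∧-rule on 2 (branches; this branch)]
4. p1, u   [¬◇-rule on 3 via vRu]
5. p1, v   [¬◇-rule on 3 via vRv]
Accessibility: uRu, uRv, vRu, vRv
The negation has an open branch (countermodel exists).

Not valid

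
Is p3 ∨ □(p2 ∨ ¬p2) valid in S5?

Yes, valid

Tableau for the negation ¬(p3 ∨ □(p2 ∨ ¬p2)):
1. ¬(p3 ∨ □(p2 ∨ ¬p2)), u
2. ¬p3, u   [¬∨-rule on 1]
3. ¬□(p2 ∨ ¬p2), u   [¬∨-rule on 1]
4. ¬(p2 ∨ ¬p2), v   [¬□-rule on 3: fresh world v, uRv]
5. ¬p2, v   [¬∨-rule on 4]
6. p2, v   [¬∨-rule on 4]
Accessibility: uRu, uRv, vRu, vRv
Branch closes: p2 and ¬p2 both at v.
Every branch of the negation's tableau closes; the branch above is one of them.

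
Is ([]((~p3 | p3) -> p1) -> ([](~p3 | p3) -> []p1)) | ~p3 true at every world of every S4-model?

Tableau for the negation ~(([]((~p3 | p3) -> p1) -> ([](~p3 | p3) -> []p1)) | ~p3):
1. ~(([]((~p3 | p3) -> p1) -> ([](~p3 | p3) -> []p1)) | ~p3), u
2. ~([]((~p3 | p3) -> p1) -> ([](~p3 | p3) -> []p1)), u
3. p3, u
4. []((~p3 | p3) -> p1), u
5. ~([](~p3 | p3) -> []p1), u
6. [](~p3 | p3), u
7. ~[]p1, u
8. (~p3 | p3) -> p1, u
9. ~p3 | p3, u
10. p1, u
11. ~p1, v
12. (~p3 | p3) -> p1, v
13. ~p3 | p3, v
14. ~(~p3 | p3), v
15. p3, v
16. ~p3, v
Accessibility: uRu, uRv, vRv
Branch closes: p3 and ~p3 both at v.
All branches of the negation close; one closing branch shown above.

Valid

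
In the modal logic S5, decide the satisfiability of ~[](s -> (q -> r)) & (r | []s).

1. ~[](s -> (q -> r)) & (r | []s), u
2. ~[](s -> (q -> r)), u
3. r | []s, u
4. []s, u
5. s, u
6. ~(s -> (q -> r)), v
7. s, v
8. ~(q -> r), v
9. q, v
10. ~r, v
Accessibility: uRu, uRv, vRu, vRv

Yes, satisfiable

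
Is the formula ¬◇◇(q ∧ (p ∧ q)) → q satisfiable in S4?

Yes, satisfiable

1. ¬◇◇(q ∧ (p ∧ q)) → q, w0
2. q, w0   [→-rule on 1 (branches; this branch)]
Accessibility: w0Rw0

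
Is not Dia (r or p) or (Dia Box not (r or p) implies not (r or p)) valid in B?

Tableau for the negation not (not Dia (r or p) or (Dia Box not (r or p) implies not (r or p))):
1. not (not Dia (r or p) or (Dia Box not (r or p) implies not (r or p))), u
2. Dia (r or p), u
3. not (Dia Box not (r or p) implies not (r or p)), u
4. Dia Box not (r or p), u
5. r or p, u
6. p, u
7. r or p, v
8. p, v
9. Box not (r or p), w
10. not (r or p), u
11. not r, u
12. not p, u
Accessibility: uRu, uRv, uRw, vRu, vRv, wRu, wRw
Branch closes: p and not p both at u.
All branches of the negation close; one closing branch shown above.

Valid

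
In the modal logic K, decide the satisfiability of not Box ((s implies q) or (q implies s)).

1. not Box ((s implies q) or (q implies s)), w0
2. not ((s implies q) or (q implies s)), w1
3. not (s implies q), w1
4. not (q implies s), w1
5. s, w1
6. not q, w1
7. q, w1
8. not s, w1
Accessibility: w0Rw1
Branch closes: q and not q both at w1.
All branches of the tableau close; one closing branch shown above.

Unsatisfiable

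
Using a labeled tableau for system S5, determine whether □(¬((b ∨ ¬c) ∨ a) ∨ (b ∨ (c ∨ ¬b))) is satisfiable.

1. □(¬((b ∨ ¬c) ∨ a) ∨ (b ∨ (c ∨ ¬b))), u
2. ¬((b ∨ ¬c) ∨ a) ∨ (b ∨ (c ∨ ¬b)), u
3. b ∨ (c ∨ ¬b), u
4. c ∨ ¬b, u
5. ¬b, u
Accessibility: uRu

Satisfiable (open branch found)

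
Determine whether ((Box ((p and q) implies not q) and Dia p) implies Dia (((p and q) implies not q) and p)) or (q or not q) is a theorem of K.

Valid

Tableau for the negation not (((Box ((p and q) implies not q) and Dia p) implies Dia (((p and q) implies not q) and p)) or (q or not q)):
1. not (((Box ((p and q) implies not q) and Dia p) implies Dia (((p and q) implies not q) and p)) or (q or not q)), 0
2. not ((Box ((p and q) implies not q) and Dia p) implies Dia (((p and q) implies not q) and p)), 0   [neg-or-rule on 1]
3. not (q or not q), 0   [neg-or-rule on 1]
4. Box ((p and q) implies not q) and Dia p, 0   [neg-implies-rule on 2]
5. not Dia (((p and q) implies not q) and p), 0   [neg-implies-rule on 2]
6. not q, 0   [neg-or-rule on 3]
7. q, 0   [neg-or-rule on 3]
Branch closes: q and not q both at 0.
All branches of the negation close; one closing branch shown above.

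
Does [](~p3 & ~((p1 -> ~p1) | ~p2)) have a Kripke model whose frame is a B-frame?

1. [](~p3 & ~((p1 -> ~p1) | ~p2)), w0
2. ~p3 & ~((p1 -> ~p1) | ~p2), w0   [[]-rule on 1 via w0Rw0]
3. ~p3, w0   [&-rule on 2]
4. ~((p1 -> ~p1) | ~p2), w0   [&-rule on 2]
5. ~(p1 -> ~p1), w0   [~|-rule on 4]
6. p2, w0   [~|-rule on 4]
7. p1, w0   [~->-rule on 5]
Accessibility: w0Rw0

Yes, satisfiable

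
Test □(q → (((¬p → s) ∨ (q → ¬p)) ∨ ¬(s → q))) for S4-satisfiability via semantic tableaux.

Yes, satisfiable

1. □(q → (((¬p → s) ∨ (q → ¬p)) ∨ ¬(s → q))), 0
2. q → (((¬p → s) ∨ (q → ¬p)) ∨ ¬(s → q)), 0
3. ((¬p → s) ∨ (q → ¬p)) ∨ ¬(s → q), 0
4. ¬(s → q), 0
5. s, 0
6. ¬q, 0
Accessibility: 0R0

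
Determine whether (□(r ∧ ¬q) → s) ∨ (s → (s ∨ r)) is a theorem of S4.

Tableau for the negation ¬((□(r ∧ ¬q) → s) ∨ (s → (s ∨ r))):
1. ¬((□(r ∧ ¬q) → s) ∨ (s → (s ∨ r))), 0
2. ¬(□(r ∧ ¬q) → s), 0
3. ¬(s → (s ∨ r)), 0
4. □(r ∧ ¬q), 0
5. ¬s, 0
6. s, 0
7. ¬(s ∨ r), 0
Accessibility: 0R0
Branch closes: s and ¬s both at 0.
Every branch of the negation's tableau closes; the branch above is one of them.

Valid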